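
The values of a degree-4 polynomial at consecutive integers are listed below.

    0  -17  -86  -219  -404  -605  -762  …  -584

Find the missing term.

Using the first 7 terms:
D1: -17  -69  -133  -185  -201  -157
D2: -52  -64  -52  -16  44
D3: -12  12  36  60
D4: 24  24  24
Constant fourth difference = 24.
Extend forward: 60 + 24 = 84;  44 + 84 = 128;  -157 + 128 = -29;  -762 − 29 = -791

-791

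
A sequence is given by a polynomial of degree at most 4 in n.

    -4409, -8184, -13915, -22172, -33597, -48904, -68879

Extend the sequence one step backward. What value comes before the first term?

-2092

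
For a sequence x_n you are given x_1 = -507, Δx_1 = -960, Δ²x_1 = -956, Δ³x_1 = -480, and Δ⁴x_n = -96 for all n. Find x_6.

-20147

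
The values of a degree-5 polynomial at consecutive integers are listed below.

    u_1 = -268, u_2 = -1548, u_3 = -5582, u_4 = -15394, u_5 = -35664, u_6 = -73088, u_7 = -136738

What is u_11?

-938358

D1: -1280, -4034, -9812, -20270, -37424, -63650
D2: -2754, -5778, -10458, -17154, -26226
D3: -3024, -4680, -6696, -9072
D4: -1656, -2016, -2376
D5: -360, -360
The fifth differences are constant (-360).
-2376 − 360 = -2736;  -9072 − 2736 = -11808;  -26226 − 11808 = -38034;  -63650 − 38034 = -101684;  -136738 − 101684 = -238422
-2736 − 360 = -3096;  -11808 − 3096 = -14904;  -38034 − 14904 = -52938;  -101684 − 52938 = -154622;  -238422 − 154622 = -393044
-3096 − 360 = -3456;  -14904 − 3456 = -18360;  -52938 − 18360 = -71298;  -154622 − 71298 = -225920;  -393044 − 225920 = -618964
-3456 − 360 = -3816;  -18360 − 3816 = -22176;  -71298 − 22176 = -93474;  -225920 − 93474 = -319394;  -618964 − 319394 = -938358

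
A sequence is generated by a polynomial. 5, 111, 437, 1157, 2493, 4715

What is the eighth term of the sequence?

D1: 106  326  720  1336  2222
D2: 220  394  616  886
D3: 174  222  270
D4: 48  48
The fourth differences are constant (48).
270 + 48 = 318;  886 + 318 = 1204;  2222 + 1204 = 3426;  4715 + 3426 = 8141
318 + 48 = 366;  1204 + 366 = 1570;  3426 + 1570 = 4996;  8141 + 4996 = 13137

13137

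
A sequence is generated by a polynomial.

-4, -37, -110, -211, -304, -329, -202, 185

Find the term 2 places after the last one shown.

2291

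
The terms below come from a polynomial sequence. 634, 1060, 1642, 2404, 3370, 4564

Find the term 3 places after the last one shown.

426 , 582 , 762 , 966 , 1194
156 , 180 , 204 , 228
24 , 24 , 24
Constant third difference = 24, so extend:
228 + 24 = 252;  1194 + 252 = 1446;  4564 + 1446 = 6010
252 + 24 = 276;  1446 + 276 = 1722;  6010 + 1722 = 7732
276 + 24 = 300;  1722 + 300 = 2022;  7732 + 2022 = 9754

9754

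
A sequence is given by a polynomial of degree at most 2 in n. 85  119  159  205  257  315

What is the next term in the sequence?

379

Δ: 34  40  46  52  58
Δ²: 6  6  6  6
Constant second difference = 6, so extend:
58 + 6 = 64;  315 + 64 = 379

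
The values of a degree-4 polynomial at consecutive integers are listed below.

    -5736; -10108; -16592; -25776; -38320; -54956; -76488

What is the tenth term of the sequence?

Δ: -4372, -6484, -9184, -12544, -16636, -21532
Δ²: -2112, -2700, -3360, -4092, -4896
Δ³: -588, -660, -732, -804
Δ⁴: -72, -72, -72
Fourth differences constant at -72.
-804 − 72 = -876;  -4896 − 876 = -5772;  -21532 − 5772 = -27304;  -76488 − 27304 = -103792
-876 − 72 = -948;  -5772 − 948 = -6720;  -27304 − 6720 = -34024;  -103792 − 34024 = -137816
-948 − 72 = -1020;  -6720 − 1020 = -7740;  -34024 − 7740 = -41764;  -137816 − 41764 = -179580

-179580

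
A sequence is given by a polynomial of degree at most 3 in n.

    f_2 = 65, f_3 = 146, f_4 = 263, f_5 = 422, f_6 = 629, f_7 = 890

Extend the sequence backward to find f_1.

14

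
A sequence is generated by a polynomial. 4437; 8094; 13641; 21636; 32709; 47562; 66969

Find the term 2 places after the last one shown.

122901

D1: 3657 , 5547 , 7995 , 11073 , 14853 , 19407
D2: 1890 , 2448 , 3078 , 3780 , 4554
D3: 558 , 630 , 702 , 774
D4: 72 , 72 , 72
The fourth differences are constant (72).
774 + 72 = 846;  4554 + 846 = 5400;  19407 + 5400 = 24807;  66969 + 24807 = 91776
846 + 72 = 918;  5400 + 918 = 6318;  24807 + 6318 = 31125;  91776 + 31125 = 122901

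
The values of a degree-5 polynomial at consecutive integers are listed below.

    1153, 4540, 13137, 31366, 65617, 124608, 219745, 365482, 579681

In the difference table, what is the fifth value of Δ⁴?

Δ: 3387, 8597, 18229, 34251, 58991, 95137, 145737, 214199
Δ²: 5210, 9632, 16022, 24740, 36146, 50600, 68462
Δ³: 4422, 6390, 8718, 11406, 14454, 17862
Δ⁴: 1968, 2328, 2688, 3048, 3408
Δ⁵: 360, 360, 360, 360

3408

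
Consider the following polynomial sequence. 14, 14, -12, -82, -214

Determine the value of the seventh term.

-736

First differences: 0 , -26 , -70 , -132
Second differences: -26 , -44 , -62
Third differences: -18 , -18
The third differences are constant (-18).
-62 − 18 = -80;  -132 − 80 = -212;  -214 − 212 = -426
-80 − 18 = -98;  -212 − 98 = -310;  -426 − 310 = -736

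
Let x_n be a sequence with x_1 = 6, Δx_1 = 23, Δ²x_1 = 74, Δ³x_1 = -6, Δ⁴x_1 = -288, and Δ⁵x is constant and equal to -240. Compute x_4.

Build the table forward from the leading diagonal:
Δ⁵: -240  -240  -240  -240
Δ⁴: -288  -528  -768  -1008
Δ³: -6  -294  -822  -1590
Δ²: 74  68  -226  -1048
Δ: 23  97  165  -61
x: 6  29  126  291

291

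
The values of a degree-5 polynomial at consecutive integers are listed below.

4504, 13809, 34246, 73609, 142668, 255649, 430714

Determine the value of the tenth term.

First differences: 9305, 20437, 39363, 69059, 112981, 175065
Second differences: 11132, 18926, 29696, 43922, 62084
Third differences: 7794, 10770, 14226, 18162
Fourth differences: 2976, 3456, 3936
Fifth differences: 480, 480
The fifth differences are constant (480).
3936 + 480 = 4416;  18162 + 4416 = 22578;  62084 + 22578 = 84662;  175065 + 84662 = 259727;  430714 + 259727 = 690441
4416 + 480 = 4896;  22578 + 4896 = 27474;  84662 + 27474 = 112136;  259727 + 112136 = 371863;  690441 + 371863 = 1062304
4896 + 480 = 5376;  27474 + 5376 = 32850;  112136 + 32850 = 144986;  371863 + 144986 = 516849;  1062304 + 516849 = 1579153

1579153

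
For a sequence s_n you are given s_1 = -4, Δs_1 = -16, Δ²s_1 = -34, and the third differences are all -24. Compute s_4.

-178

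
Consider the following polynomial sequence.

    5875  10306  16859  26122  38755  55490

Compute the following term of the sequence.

D1: 4431 , 6553 , 9263 , 12633 , 16735
D2: 2122 , 2710 , 3370 , 4102
D3: 588 , 660 , 732
D4: 72 , 72
The fourth differences are constant (72).
732 + 72 = 804;  4102 + 804 = 4906;  16735 + 4906 = 21641;  55490 + 21641 = 77131

77131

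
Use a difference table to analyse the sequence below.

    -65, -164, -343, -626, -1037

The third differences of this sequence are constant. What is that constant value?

D1: -99, -179, -283, -411
D2: -80, -104, -128
D3: -24, -24

-24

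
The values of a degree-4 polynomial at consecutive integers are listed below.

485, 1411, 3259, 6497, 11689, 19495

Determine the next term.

30671

Δ: 926, 1848, 3238, 5192, 7806
Δ²: 922, 1390, 1954, 2614
Δ³: 468, 564, 660
Δ⁴: 96, 96
Constant fourth difference = 96, so extend:
660 + 96 = 756;  2614 + 756 = 3370;  7806 + 3370 = 11176;  19495 + 11176 = 30671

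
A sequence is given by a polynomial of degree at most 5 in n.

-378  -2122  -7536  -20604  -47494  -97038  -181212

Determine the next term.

Δ: -1744  -5414  -13068  -26890  -49544  -84174
Δ²: -3670  -7654  -13822  -22654  -34630
Δ³: -3984  -6168  -8832  -11976
Δ⁴: -2184  -2664  -3144
Δ⁵: -480  -480
Constant fifth difference = -480, so extend:
-3144 − 480 = -3624;  -11976 − 3624 = -15600;  -34630 − 15600 = -50230;  -84174 − 50230 = -134404;  -181212 − 134404 = -315616

-315616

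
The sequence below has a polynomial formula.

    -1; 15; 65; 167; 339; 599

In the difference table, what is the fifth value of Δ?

260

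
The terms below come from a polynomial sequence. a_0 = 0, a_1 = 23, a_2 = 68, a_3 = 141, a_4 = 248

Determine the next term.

395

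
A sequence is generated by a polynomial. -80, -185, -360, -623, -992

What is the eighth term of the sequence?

-2915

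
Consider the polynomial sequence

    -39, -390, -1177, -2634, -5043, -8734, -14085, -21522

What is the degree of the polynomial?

4

Δ: -351, -787, -1457, -2409, -3691, -5351, -7437
Δ²: -436, -670, -952, -1282, -1660, -2086
Δ³: -234, -282, -330, -378, -426
Δ⁴: -48, -48, -48, -48
The fourth differences are constant, so the polynomial has degree 4.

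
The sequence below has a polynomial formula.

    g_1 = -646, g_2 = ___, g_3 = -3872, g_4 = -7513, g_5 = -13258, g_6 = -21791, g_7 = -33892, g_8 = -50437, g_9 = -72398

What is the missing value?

Using the last 7 terms:
Δ: -3641  -5745  -8533  -12101  -16545  -21961
Δ²: -2104  -2788  -3568  -4444  -5416
Δ³: -684  -780  -876  -972
Δ⁴: -96  -96  -96
Constant fourth difference = -96.
Extend backward: -684 + 96 = -588;  -2104 + 588 = -1516;  -3641 + 1516 = -2125;  -3872 + 2125 = -1747

-1747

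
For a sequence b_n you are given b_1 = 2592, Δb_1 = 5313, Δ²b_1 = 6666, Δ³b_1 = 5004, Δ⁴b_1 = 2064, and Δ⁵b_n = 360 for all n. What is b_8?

434709

Build the table forward from the leading diagonal:
Fifth differences: 360, 360, 360, 360, 360, 360, 360, 360
Fourth differences: 2064, 2424, 2784, 3144, 3504, 3864, 4224, 4584
Third differences: 5004, 7068, 9492, 12276, 15420, 18924, 22788, 27012
Second differences: 6666, 11670, 18738, 28230, 40506, 55926, 74850, 97638
First differences: 5313, 11979, 23649, 42387, 70617, 111123, 167049, 241899
b: 2592, 7905, 19884, 43533, 85920, 156537, 267660, 434709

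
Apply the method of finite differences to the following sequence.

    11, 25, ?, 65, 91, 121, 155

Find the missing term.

43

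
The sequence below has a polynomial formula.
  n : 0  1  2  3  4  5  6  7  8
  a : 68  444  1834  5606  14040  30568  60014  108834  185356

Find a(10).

First differences: 376 , 1390 , 3772 , 8434 , 16528 , 29446 , 48820 , 76522
Second differences: 1014 , 2382 , 4662 , 8094 , 12918 , 19374 , 27702
Third differences: 1368 , 2280 , 3432 , 4824 , 6456 , 8328
Fourth differences: 912 , 1152 , 1392 , 1632 , 1872
Fifth differences: 240 , 240 , 240 , 240
The fifth differences are constant (240).
1872 + 240 = 2112;  8328 + 2112 = 10440;  27702 + 10440 = 38142;  76522 + 38142 = 114664;  185356 + 114664 = 300020
2112 + 240 = 2352;  10440 + 2352 = 12792;  38142 + 12792 = 50934;  114664 + 50934 = 165598;  300020 + 165598 = 465618

465618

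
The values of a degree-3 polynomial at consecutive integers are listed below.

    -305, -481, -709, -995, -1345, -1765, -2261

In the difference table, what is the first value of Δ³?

-6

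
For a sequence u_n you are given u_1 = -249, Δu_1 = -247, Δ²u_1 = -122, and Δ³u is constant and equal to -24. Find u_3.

-865

Build the table forward from the leading diagonal:
D3: -24, -24, -24
D2: -122, -146, -170
D1: -247, -369, -515
u: -249, -496, -865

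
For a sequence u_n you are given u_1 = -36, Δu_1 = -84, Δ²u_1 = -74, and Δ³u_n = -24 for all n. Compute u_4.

Build the table forward from the leading diagonal:
Δ³: -24, -24, -24, -24
Δ²: -74, -98, -122, -146
Δ: -84, -158, -256, -378
u: -36, -120, -278, -534

-534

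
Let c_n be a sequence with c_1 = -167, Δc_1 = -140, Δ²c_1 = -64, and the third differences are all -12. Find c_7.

-2207

Build the table forward from the leading diagonal:
D3: -12, -12, -12, -12, -12, -12, -12
D2: -64, -76, -88, -100, -112, -124, -136
D1: -140, -204, -280, -368, -468, -580, -704
c: -167, -307, -511, -791, -1159, -1627, -2207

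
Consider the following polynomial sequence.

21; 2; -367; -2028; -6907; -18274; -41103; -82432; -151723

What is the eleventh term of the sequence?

-426319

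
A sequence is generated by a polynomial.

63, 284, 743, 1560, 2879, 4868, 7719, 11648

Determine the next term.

First differences: 221 , 459 , 817 , 1319 , 1989 , 2851 , 3929
Second differences: 238 , 358 , 502 , 670 , 862 , 1078
Third differences: 120 , 144 , 168 , 192 , 216
Fourth differences: 24 , 24 , 24 , 24
Constant fourth difference = 24, so extend:
216 + 24 = 240;  1078 + 240 = 1318;  3929 + 1318 = 5247;  11648 + 5247 = 16895

16895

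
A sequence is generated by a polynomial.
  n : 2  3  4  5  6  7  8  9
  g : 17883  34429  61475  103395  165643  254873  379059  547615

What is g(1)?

8423

First differences: 16546, 27046, 41920, 62248, 89230, 124186, 168556
Second differences: 10500, 14874, 20328, 26982, 34956, 44370
Third differences: 4374, 5454, 6654, 7974, 9414
Fourth differences: 1080, 1200, 1320, 1440
Fifth differences: 120, 120, 120
The fifth differences are constant at 120.
Work back: 1080 − 120 = 960;  4374 − 960 = 3414;  10500 − 3414 = 7086;  16546 − 7086 = 9460;  17883 − 9460 = 8423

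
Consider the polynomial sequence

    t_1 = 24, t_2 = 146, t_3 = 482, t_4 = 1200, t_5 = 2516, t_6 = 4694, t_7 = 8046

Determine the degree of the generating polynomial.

D1: 122, 336, 718, 1316, 2178, 3352
D2: 214, 382, 598, 862, 1174
D3: 168, 216, 264, 312
D4: 48, 48, 48
The fourth differences are constant, so the polynomial has degree 4.

4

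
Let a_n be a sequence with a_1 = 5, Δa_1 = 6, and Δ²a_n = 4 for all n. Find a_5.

53

Build the table forward from the leading diagonal:
Δ²: 4, 4, 4, 4, 4
Δ: 6, 10, 14, 18, 22
a: 5, 11, 21, 35, 53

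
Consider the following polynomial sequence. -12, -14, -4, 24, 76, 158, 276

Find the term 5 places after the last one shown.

D1: -2  10  28  52  82  118
D2: 12  18  24  30  36
D3: 6  6  6  6
The third differences are constant (6).
36 + 6 = 42;  118 + 42 = 160;  276 + 160 = 436
42 + 6 = 48;  160 + 48 = 208;  436 + 208 = 644
48 + 6 = 54;  208 + 54 = 262;  644 + 262 = 906
54 + 6 = 60;  262 + 60 = 322;  906 + 322 = 1228
60 + 6 = 66;  322 + 66 = 388;  1228 + 388 = 1616

1616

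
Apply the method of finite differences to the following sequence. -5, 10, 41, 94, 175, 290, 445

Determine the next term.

646

15, 31, 53, 81, 115, 155
16, 22, 28, 34, 40
6, 6, 6, 6
Constant third difference = 6, so extend:
40 + 6 = 46;  155 + 46 = 201;  445 + 201 = 646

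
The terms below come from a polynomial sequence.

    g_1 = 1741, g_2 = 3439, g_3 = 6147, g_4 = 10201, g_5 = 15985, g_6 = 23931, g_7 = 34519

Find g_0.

First differences: 1698, 2708, 4054, 5784, 7946, 10588
Second differences: 1010, 1346, 1730, 2162, 2642
Third differences: 336, 384, 432, 480
Fourth differences: 48, 48, 48
The fourth differences are constant at 48.
Work back: 336 − 48 = 288;  1010 − 288 = 722;  1698 − 722 = 976;  1741 − 976 = 765

765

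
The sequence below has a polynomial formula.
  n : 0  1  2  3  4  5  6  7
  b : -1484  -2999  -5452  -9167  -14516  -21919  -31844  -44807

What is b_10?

-107804

-1515  -2453  -3715  -5349  -7403  -9925  -12963
-938  -1262  -1634  -2054  -2522  -3038
-324  -372  -420  -468  -516
-48  -48  -48  -48
The fourth differences are constant (-48).
-516 − 48 = -564;  -3038 − 564 = -3602;  -12963 − 3602 = -16565;  -44807 − 16565 = -61372
-564 − 48 = -612;  -3602 − 612 = -4214;  -16565 − 4214 = -20779;  -61372 − 20779 = -82151
-612 − 48 = -660;  -4214 − 660 = -4874;  -20779 − 4874 = -25653;  -82151 − 25653 = -107804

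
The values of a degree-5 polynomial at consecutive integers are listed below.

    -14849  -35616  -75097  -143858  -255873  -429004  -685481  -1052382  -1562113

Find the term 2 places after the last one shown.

-3169209

First differences: -20767, -39481, -68761, -112015, -173131, -256477, -366901, -509731
Second differences: -18714, -29280, -43254, -61116, -83346, -110424, -142830
Third differences: -10566, -13974, -17862, -22230, -27078, -32406
Fourth differences: -3408, -3888, -4368, -4848, -5328
Fifth differences: -480, -480, -480, -480
The fifth differences are constant (-480).
-5328 − 480 = -5808;  -32406 − 5808 = -38214;  -142830 − 38214 = -181044;  -509731 − 181044 = -690775;  -1562113 − 690775 = -2252888
-5808 − 480 = -6288;  -38214 − 6288 = -44502;  -181044 − 44502 = -225546;  -690775 − 225546 = -916321;  -2252888 − 916321 = -3169209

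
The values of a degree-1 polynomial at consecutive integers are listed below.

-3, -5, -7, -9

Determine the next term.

-11

-2 , -2 , -2
Constant first difference = -2, so extend:
-9 − 2 = -11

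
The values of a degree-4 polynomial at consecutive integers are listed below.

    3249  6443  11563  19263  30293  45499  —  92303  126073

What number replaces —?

65823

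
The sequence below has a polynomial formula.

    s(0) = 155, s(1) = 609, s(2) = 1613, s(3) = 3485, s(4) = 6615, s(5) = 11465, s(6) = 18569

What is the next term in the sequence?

28533

Δ: 454 , 1004 , 1872 , 3130 , 4850 , 7104
Δ²: 550 , 868 , 1258 , 1720 , 2254
Δ³: 318 , 390 , 462 , 534
Δ⁴: 72 , 72 , 72
Fourth differences constant at 72.
534 + 72 = 606;  2254 + 606 = 2860;  7104 + 2860 = 9964;  18569 + 9964 = 28533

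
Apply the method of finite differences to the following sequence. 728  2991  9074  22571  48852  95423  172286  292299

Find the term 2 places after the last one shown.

729647

2263 , 6083 , 13497 , 26281 , 46571 , 76863 , 120013
3820 , 7414 , 12784 , 20290 , 30292 , 43150
3594 , 5370 , 7506 , 10002 , 12858
1776 , 2136 , 2496 , 2856
360 , 360 , 360
The fifth differences are constant (360).
2856 + 360 = 3216;  12858 + 3216 = 16074;  43150 + 16074 = 59224;  120013 + 59224 = 179237;  292299 + 179237 = 471536
3216 + 360 = 3576;  16074 + 3576 = 19650;  59224 + 19650 = 78874;  179237 + 78874 = 258111;  471536 + 258111 = 729647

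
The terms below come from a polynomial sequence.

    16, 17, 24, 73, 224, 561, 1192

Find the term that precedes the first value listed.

D1: 1  7  49  151  337  631
D2: 6  42  102  186  294
D3: 36  60  84  108
D4: 24  24  24
The fourth differences are constant at 24.
Work back: 36 − 24 = 12;  6 − 12 = -6;  1 + 6 = 7;  16 − 7 = 9

9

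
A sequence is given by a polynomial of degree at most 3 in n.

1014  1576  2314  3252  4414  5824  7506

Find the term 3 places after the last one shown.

14424

First differences: 562, 738, 938, 1162, 1410, 1682
Second differences: 176, 200, 224, 248, 272
Third differences: 24, 24, 24, 24
Constant third difference = 24, so extend:
272 + 24 = 296;  1682 + 296 = 1978;  7506 + 1978 = 9484
296 + 24 = 320;  1978 + 320 = 2298;  9484 + 2298 = 11782
320 + 24 = 344;  2298 + 344 = 2642;  11782 + 2642 = 14424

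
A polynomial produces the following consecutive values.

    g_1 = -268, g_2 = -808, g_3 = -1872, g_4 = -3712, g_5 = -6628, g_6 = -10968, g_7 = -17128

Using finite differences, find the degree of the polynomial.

Δ: -540, -1064, -1840, -2916, -4340, -6160
Δ²: -524, -776, -1076, -1424, -1820
Δ³: -252, -300, -348, -396
Δ⁴: -48, -48, -48
The fourth differences are constant, so the polynomial has degree 4.

4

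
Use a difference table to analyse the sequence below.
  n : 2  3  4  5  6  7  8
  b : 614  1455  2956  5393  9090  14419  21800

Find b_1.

205

D1: 841  1501  2437  3697  5329  7381
D2: 660  936  1260  1632  2052
D3: 276  324  372  420
D4: 48  48  48
The fourth differences are constant at 48.
Work back: 276 − 48 = 228;  660 − 228 = 432;  841 − 432 = 409;  614 − 409 = 205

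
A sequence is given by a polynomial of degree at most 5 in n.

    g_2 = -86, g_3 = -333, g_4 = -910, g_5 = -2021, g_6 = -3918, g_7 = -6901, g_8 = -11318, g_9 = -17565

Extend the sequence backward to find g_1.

Δ: -247, -577, -1111, -1897, -2983, -4417, -6247
Δ²: -330, -534, -786, -1086, -1434, -1830
Δ³: -204, -252, -300, -348, -396
Δ⁴: -48, -48, -48, -48
The fourth differences are constant at -48.
Work back: -204 + 48 = -156;  -330 + 156 = -174;  -247 + 174 = -73;  -86 + 73 = -13

-13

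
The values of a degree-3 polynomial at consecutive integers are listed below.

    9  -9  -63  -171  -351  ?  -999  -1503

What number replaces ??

-621

Using the first 5 terms:
First differences: -18  -54  -108  -180
Second differences: -36  -54  -72
Third differences: -18  -18
Constant third difference = -18.
Extend forward: -72 − 18 = -90;  -180 − 90 = -270;  -351 − 270 = -621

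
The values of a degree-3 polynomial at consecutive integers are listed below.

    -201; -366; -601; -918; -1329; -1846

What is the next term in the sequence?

First differences: -165 , -235 , -317 , -411 , -517
Second differences: -70 , -82 , -94 , -106
Third differences: -12 , -12 , -12
Constant third difference = -12, so extend:
-106 − 12 = -118;  -517 − 118 = -635;  -1846 − 635 = -2481

-2481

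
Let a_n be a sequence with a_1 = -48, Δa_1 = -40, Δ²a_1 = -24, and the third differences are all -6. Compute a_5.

-376

Build the table forward from the leading diagonal:
Δ³: -6  -6  -6  -6  -6
Δ²: -24  -30  -36  -42  -48
Δ: -40  -64  -94  -130  -172
a: -48  -88  -152  -246  -376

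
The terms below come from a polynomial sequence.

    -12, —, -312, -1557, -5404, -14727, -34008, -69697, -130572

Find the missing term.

-43

Using the last 7 terms:
First differences: -1245, -3847, -9323, -19281, -35689, -60875
Second differences: -2602, -5476, -9958, -16408, -25186
Third differences: -2874, -4482, -6450, -8778
Fourth differences: -1608, -1968, -2328
Fifth differences: -360, -360
Constant fifth difference = -360.
Extend backward: -1608 + 360 = -1248;  -2874 + 1248 = -1626;  -2602 + 1626 = -976;  -1245 + 976 = -269;  -312 + 269 = -43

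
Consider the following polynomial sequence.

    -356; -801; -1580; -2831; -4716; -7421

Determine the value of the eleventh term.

-41436

-445, -779, -1251, -1885, -2705
-334, -472, -634, -820
-138, -162, -186
-24, -24
Fourth differences constant at -24.
-186 − 24 = -210;  -820 − 210 = -1030;  -2705 − 1030 = -3735;  -7421 − 3735 = -11156
-210 − 24 = -234;  -1030 − 234 = -1264;  -3735 − 1264 = -4999;  -11156 − 4999 = -16155
-234 − 24 = -258;  -1264 − 258 = -1522;  -4999 − 1522 = -6521;  -16155 − 6521 = -22676
-258 − 24 = -282;  -1522 − 282 = -1804;  -6521 − 1804 = -8325;  -22676 − 8325 = -31001
-282 − 24 = -306;  -1804 − 306 = -2110;  -8325 − 2110 = -10435;  -31001 − 10435 = -41436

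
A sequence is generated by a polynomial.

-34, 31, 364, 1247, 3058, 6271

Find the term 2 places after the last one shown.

19279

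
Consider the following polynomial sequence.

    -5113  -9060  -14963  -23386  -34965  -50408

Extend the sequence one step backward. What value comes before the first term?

-2630

D1: -3947, -5903, -8423, -11579, -15443
D2: -1956, -2520, -3156, -3864
D3: -564, -636, -708
D4: -72, -72
The fourth differences are constant at -72.
Work back: -564 + 72 = -492;  -1956 + 492 = -1464;  -3947 + 1464 = -2483;  -5113 + 2483 = -2630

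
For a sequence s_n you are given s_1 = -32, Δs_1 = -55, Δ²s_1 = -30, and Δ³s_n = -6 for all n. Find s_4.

-293

Build the table forward from the leading diagonal:
Δ³: -6, -6, -6, -6
Δ²: -30, -36, -42, -48
Δ: -55, -85, -121, -163
s: -32, -87, -172, -293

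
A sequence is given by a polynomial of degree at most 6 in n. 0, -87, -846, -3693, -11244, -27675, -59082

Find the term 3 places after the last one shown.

-340479

First differences: -87, -759, -2847, -7551, -16431, -31407
Second differences: -672, -2088, -4704, -8880, -14976
Third differences: -1416, -2616, -4176, -6096
Fourth differences: -1200, -1560, -1920
Fifth differences: -360, -360
The fifth differences are constant (-360).
-1920 − 360 = -2280;  -6096 − 2280 = -8376;  -14976 − 8376 = -23352;  -31407 − 23352 = -54759;  -59082 − 54759 = -113841
-2280 − 360 = -2640;  -8376 − 2640 = -11016;  -23352 − 11016 = -34368;  -54759 − 34368 = -89127;  -113841 − 89127 = -202968
-2640 − 360 = -3000;  -11016 − 3000 = -14016;  -34368 − 14016 = -48384;  -89127 − 48384 = -137511;  -202968 − 137511 = -340479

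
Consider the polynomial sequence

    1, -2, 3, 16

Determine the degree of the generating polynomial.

2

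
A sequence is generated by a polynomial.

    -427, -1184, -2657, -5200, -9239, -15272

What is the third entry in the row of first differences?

Δ: -757, -1473, -2543, -4039, -6033
Δ²: -716, -1070, -1496, -1994
Δ³: -354, -426, -498
Δ⁴: -72, -72

-2543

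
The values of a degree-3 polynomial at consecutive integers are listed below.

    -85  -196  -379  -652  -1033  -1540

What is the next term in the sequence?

-2191

-111  -183  -273  -381  -507
-72  -90  -108  -126
-18  -18  -18
The third differences are constant (-18).
-126 − 18 = -144;  -507 − 144 = -651;  -1540 − 651 = -2191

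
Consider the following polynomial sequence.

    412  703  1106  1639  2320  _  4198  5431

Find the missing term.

Using the first 5 terms:
291, 403, 533, 681
112, 130, 148
18, 18
Constant third difference = 18.
Extend forward: 148 + 18 = 166;  681 + 166 = 847;  2320 + 847 = 3167

3167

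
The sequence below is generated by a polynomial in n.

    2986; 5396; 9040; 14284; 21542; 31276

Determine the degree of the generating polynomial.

4

D1: 2410, 3644, 5244, 7258, 9734
D2: 1234, 1600, 2014, 2476
D3: 366, 414, 462
D4: 48, 48
The fourth differences are constant, so the polynomial has degree 4.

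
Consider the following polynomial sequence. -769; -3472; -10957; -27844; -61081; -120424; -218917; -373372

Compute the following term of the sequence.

-604849

First differences: -2703  -7485  -16887  -33237  -59343  -98493  -154455
Second differences: -4782  -9402  -16350  -26106  -39150  -55962
Third differences: -4620  -6948  -9756  -13044  -16812
Fourth differences: -2328  -2808  -3288  -3768
Fifth differences: -480  -480  -480
Constant fifth difference = -480, so extend:
-3768 − 480 = -4248;  -16812 − 4248 = -21060;  -55962 − 21060 = -77022;  -154455 − 77022 = -231477;  -373372 − 231477 = -604849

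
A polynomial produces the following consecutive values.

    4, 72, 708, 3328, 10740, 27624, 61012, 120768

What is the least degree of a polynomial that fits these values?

5

Δ: 68, 636, 2620, 7412, 16884, 33388, 59756
Δ²: 568, 1984, 4792, 9472, 16504, 26368
Δ³: 1416, 2808, 4680, 7032, 9864
Δ⁴: 1392, 1872, 2352, 2832
Δ⁵: 480, 480, 480
The fifth differences are constant, so the polynomial has degree 5.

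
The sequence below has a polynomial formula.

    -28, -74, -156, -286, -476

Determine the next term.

-738

-46, -82, -130, -190
-36, -48, -60
-12, -12
Constant third difference = -12, so extend:
-60 − 12 = -72;  -190 − 72 = -262;  -476 − 262 = -738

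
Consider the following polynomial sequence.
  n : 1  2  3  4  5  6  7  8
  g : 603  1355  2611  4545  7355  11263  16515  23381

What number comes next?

D1: 752  1256  1934  2810  3908  5252  6866
D2: 504  678  876  1098  1344  1614
D3: 174  198  222  246  270
D4: 24  24  24  24
Fourth differences constant at 24.
270 + 24 = 294;  1614 + 294 = 1908;  6866 + 1908 = 8774;  23381 + 8774 = 32155

32155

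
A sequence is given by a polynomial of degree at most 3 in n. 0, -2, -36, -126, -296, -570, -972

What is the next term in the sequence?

-1526

First differences: -2, -34, -90, -170, -274, -402
Second differences: -32, -56, -80, -104, -128
Third differences: -24, -24, -24, -24
The third differences are constant (-24).
-128 − 24 = -152;  -402 − 152 = -554;  -972 − 554 = -1526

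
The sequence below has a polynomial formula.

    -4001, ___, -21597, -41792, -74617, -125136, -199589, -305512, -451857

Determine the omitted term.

Using the last 7 terms:
Δ: -20195  -32825  -50519  -74453  -105923  -146345
Δ²: -12630  -17694  -23934  -31470  -40422
Δ³: -5064  -6240  -7536  -8952
Δ⁴: -1176  -1296  -1416
Δ⁵: -120  -120
Constant fifth difference = -120.
Extend backward: -1176 + 120 = -1056;  -5064 + 1056 = -4008;  -12630 + 4008 = -8622;  -20195 + 8622 = -11573;  -21597 + 11573 = -10024

-10024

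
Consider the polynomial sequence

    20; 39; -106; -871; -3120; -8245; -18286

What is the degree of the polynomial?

5

D1: 19, -145, -765, -2249, -5125, -10041
D2: -164, -620, -1484, -2876, -4916
D3: -456, -864, -1392, -2040
D4: -408, -528, -648
D5: -120, -120
The fifth differences are constant, so the polynomial has degree 5.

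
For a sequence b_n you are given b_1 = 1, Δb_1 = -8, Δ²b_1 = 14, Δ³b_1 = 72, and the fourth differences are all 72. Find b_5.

Build the table forward from the leading diagonal:
Δ⁴: 72, 72, 72, 72, 72
Δ³: 72, 144, 216, 288, 360
Δ²: 14, 86, 230, 446, 734
Δ: -8, 6, 92, 322, 768
b: 1, -7, -1, 91, 413

413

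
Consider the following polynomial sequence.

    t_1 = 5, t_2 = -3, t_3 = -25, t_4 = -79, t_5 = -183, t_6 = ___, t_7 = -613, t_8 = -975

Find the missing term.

-355

Using the first 5 terms:
D1: -8, -22, -54, -104
D2: -14, -32, -50
D3: -18, -18
Constant third difference = -18.
Extend forward: -50 − 18 = -68;  -104 − 68 = -172;  -183 − 172 = -355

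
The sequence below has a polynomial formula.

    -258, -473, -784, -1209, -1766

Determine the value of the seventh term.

Δ: -215, -311, -425, -557
Δ²: -96, -114, -132
Δ³: -18, -18
The third differences are constant (-18).
-132 − 18 = -150;  -557 − 150 = -707;  -1766 − 707 = -2473
-150 − 18 = -168;  -707 − 168 = -875;  -2473 − 875 = -3348

-3348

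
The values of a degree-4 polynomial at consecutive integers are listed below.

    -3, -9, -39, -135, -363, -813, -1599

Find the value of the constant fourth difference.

-24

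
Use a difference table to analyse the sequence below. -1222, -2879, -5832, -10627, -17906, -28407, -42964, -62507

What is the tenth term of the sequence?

First differences: -1657, -2953, -4795, -7279, -10501, -14557, -19543
Second differences: -1296, -1842, -2484, -3222, -4056, -4986
Third differences: -546, -642, -738, -834, -930
Fourth differences: -96, -96, -96, -96
Fourth differences constant at -96.
-930 − 96 = -1026;  -4986 − 1026 = -6012;  -19543 − 6012 = -25555;  -62507 − 25555 = -88062
-1026 − 96 = -1122;  -6012 − 1122 = -7134;  -25555 − 7134 = -32689;  -88062 − 32689 = -120751

-120751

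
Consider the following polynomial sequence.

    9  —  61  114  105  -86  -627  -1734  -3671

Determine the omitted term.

Using the last 7 terms:
D1: 53, -9, -191, -541, -1107, -1937
D2: -62, -182, -350, -566, -830
D3: -120, -168, -216, -264
D4: -48, -48, -48
Constant fourth difference = -48.
Extend backward: -120 + 48 = -72;  -62 + 72 = 10;  53 − 10 = 43;  61 − 43 = 18

18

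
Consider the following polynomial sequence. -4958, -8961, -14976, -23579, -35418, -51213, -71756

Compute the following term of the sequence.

-4003, -6015, -8603, -11839, -15795, -20543
-2012, -2588, -3236, -3956, -4748
-576, -648, -720, -792
-72, -72, -72
Fourth differences constant at -72.
-792 − 72 = -864;  -4748 − 864 = -5612;  -20543 − 5612 = -26155;  -71756 − 26155 = -97911

-97911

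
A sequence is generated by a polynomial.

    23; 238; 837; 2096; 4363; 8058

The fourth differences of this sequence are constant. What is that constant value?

D1: 215, 599, 1259, 2267, 3695
D2: 384, 660, 1008, 1428
D3: 276, 348, 420
D4: 72, 72

72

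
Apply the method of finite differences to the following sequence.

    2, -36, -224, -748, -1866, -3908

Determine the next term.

-7276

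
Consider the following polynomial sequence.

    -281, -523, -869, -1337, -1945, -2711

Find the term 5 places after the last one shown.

-242, -346, -468, -608, -766
-104, -122, -140, -158
-18, -18, -18
The third differences are constant (-18).
-158 − 18 = -176;  -766 − 176 = -942;  -2711 − 942 = -3653
-176 − 18 = -194;  -942 − 194 = -1136;  -3653 − 1136 = -4789
-194 − 18 = -212;  -1136 − 212 = -1348;  -4789 − 1348 = -6137
-212 − 18 = -230;  -1348 − 230 = -1578;  -6137 − 1578 = -7715
-230 − 18 = -248;  -1578 − 248 = -1826;  -7715 − 1826 = -9541

-9541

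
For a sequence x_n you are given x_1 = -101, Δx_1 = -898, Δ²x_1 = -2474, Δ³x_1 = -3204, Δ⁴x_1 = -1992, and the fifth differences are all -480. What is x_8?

-250281

Build the table forward from the leading diagonal:
Δ⁵: -480  -480  -480  -480  -480  -480  -480  -480
Δ⁴: -1992  -2472  -2952  -3432  -3912  -4392  -4872  -5352
Δ³: -3204  -5196  -7668  -10620  -14052  -17964  -22356  -27228
Δ²: -2474  -5678  -10874  -18542  -29162  -43214  -61178  -83534
Δ: -898  -3372  -9050  -19924  -38466  -67628  -110842  -172020
x: -101  -999  -4371  -13421  -33345  -71811  -139439  -250281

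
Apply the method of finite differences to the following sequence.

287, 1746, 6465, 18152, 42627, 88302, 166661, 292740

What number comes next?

485607

Δ: 1459  4719  11687  24475  45675  78359  126079
Δ²: 3260  6968  12788  21200  32684  47720
Δ³: 3708  5820  8412  11484  15036
Δ⁴: 2112  2592  3072  3552
Δ⁵: 480  480  480
The fifth differences are constant (480).
3552 + 480 = 4032;  15036 + 4032 = 19068;  47720 + 19068 = 66788;  126079 + 66788 = 192867;  292740 + 192867 = 485607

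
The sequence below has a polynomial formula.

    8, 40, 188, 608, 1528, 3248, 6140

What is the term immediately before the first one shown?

8

32  148  420  920  1720  2892
116  272  500  800  1172
156  228  300  372
72  72  72
The fourth differences are constant at 72.
Work back: 156 − 72 = 84;  116 − 84 = 32;  32 − 32 = 0;  8 + 0 = 8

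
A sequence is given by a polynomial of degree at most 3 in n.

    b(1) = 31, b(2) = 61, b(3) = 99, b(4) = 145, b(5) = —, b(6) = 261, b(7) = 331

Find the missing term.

199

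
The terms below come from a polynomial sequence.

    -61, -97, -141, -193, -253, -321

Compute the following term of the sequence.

D1: -36, -44, -52, -60, -68
D2: -8, -8, -8, -8
The second differences are constant (-8).
-68 − 8 = -76;  -321 − 76 = -397

-397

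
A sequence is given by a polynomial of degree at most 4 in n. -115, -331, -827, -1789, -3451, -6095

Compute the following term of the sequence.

First differences: -216, -496, -962, -1662, -2644
Second differences: -280, -466, -700, -982
Third differences: -186, -234, -282
Fourth differences: -48, -48
Fourth differences constant at -48.
-282 − 48 = -330;  -982 − 330 = -1312;  -2644 − 1312 = -3956;  -6095 − 3956 = -10051

-10051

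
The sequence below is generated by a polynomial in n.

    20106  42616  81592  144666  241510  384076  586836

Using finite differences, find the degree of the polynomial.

First differences: 22510, 38976, 63074, 96844, 142566, 202760
Second differences: 16466, 24098, 33770, 45722, 60194
Third differences: 7632, 9672, 11952, 14472
Fourth differences: 2040, 2280, 2520
Fifth differences: 240, 240
The fifth differences are constant, so the polynomial has degree 5.

5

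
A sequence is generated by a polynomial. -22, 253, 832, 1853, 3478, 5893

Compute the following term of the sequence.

275 , 579 , 1021 , 1625 , 2415
304 , 442 , 604 , 790
138 , 162 , 186
24 , 24
Constant fourth difference = 24, so extend:
186 + 24 = 210;  790 + 210 = 1000;  2415 + 1000 = 3415;  5893 + 3415 = 9308

9308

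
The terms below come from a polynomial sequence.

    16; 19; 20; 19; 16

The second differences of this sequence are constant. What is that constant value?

D1: 3, 1, -1, -3
D2: -2, -2, -2

-2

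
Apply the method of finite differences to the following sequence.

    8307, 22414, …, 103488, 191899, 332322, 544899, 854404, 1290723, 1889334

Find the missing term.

51099

Using the last 7 terms:
Δ: 88411, 140423, 212577, 309505, 436319, 598611
Δ²: 52012, 72154, 96928, 126814, 162292
Δ³: 20142, 24774, 29886, 35478
Δ⁴: 4632, 5112, 5592
Δ⁵: 480, 480
Constant fifth difference = 480.
Extend backward: 4632 − 480 = 4152;  20142 − 4152 = 15990;  52012 − 15990 = 36022;  88411 − 36022 = 52389;  103488 − 52389 = 51099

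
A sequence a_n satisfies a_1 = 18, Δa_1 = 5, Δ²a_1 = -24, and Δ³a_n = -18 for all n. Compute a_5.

Build the table forward from the leading diagonal:
D3: -18, -18, -18, -18, -18
D2: -24, -42, -60, -78, -96
D1: 5, -19, -61, -121, -199
a: 18, 23, 4, -57, -178

-178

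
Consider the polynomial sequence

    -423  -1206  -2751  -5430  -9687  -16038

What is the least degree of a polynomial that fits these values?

4

D1: -783, -1545, -2679, -4257, -6351
D2: -762, -1134, -1578, -2094
D3: -372, -444, -516
D4: -72, -72
The fourth differences are constant, so the polynomial has degree 4.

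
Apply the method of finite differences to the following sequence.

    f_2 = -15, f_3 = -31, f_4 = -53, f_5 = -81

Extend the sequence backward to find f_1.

-5

D1: -16  -22  -28
D2: -6  -6
The second differences are constant at -6.
Work back: -16 + 6 = -10;  -15 + 10 = -5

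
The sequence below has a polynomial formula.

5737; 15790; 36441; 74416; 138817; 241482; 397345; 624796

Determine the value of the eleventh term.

1979977

10053, 20651, 37975, 64401, 102665, 155863, 227451
10598, 17324, 26426, 38264, 53198, 71588
6726, 9102, 11838, 14934, 18390
2376, 2736, 3096, 3456
360, 360, 360
The fifth differences are constant (360).
3456 + 360 = 3816;  18390 + 3816 = 22206;  71588 + 22206 = 93794;  227451 + 93794 = 321245;  624796 + 321245 = 946041
3816 + 360 = 4176;  22206 + 4176 = 26382;  93794 + 26382 = 120176;  321245 + 120176 = 441421;  946041 + 441421 = 1387462
4176 + 360 = 4536;  26382 + 4536 = 30918;  120176 + 30918 = 151094;  441421 + 151094 = 592515;  1387462 + 592515 = 1979977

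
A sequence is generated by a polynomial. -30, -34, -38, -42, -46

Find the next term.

-4 , -4 , -4 , -4
First differences constant at -4.
-46 − 4 = -50

-50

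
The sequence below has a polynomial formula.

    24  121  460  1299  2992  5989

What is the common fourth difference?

96

D1: 97, 339, 839, 1693, 2997
D2: 242, 500, 854, 1304
D3: 258, 354, 450
D4: 96, 96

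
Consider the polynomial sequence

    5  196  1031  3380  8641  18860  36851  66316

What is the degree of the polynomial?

5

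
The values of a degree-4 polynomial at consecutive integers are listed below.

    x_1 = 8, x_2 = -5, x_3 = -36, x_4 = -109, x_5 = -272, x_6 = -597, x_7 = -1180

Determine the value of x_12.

-13005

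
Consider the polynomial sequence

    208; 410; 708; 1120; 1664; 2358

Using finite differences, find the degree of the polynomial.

3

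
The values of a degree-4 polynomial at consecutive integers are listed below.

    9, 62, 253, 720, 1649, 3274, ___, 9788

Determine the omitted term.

Using the first 6 terms:
53  191  467  929  1625
138  276  462  696
138  186  234
48  48
Constant fourth difference = 48.
Extend forward: 234 + 48 = 282;  696 + 282 = 978;  1625 + 978 = 2603;  3274 + 2603 = 5877

5877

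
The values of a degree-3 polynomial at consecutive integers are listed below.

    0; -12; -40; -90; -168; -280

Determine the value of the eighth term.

-630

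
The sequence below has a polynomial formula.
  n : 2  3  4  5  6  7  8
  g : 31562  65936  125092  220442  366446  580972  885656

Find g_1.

First differences: 34374  59156  95350  146004  214526  304684
Second differences: 24782  36194  50654  68522  90158
Third differences: 11412  14460  17868  21636
Fourth differences: 3048  3408  3768
Fifth differences: 360  360
The fifth differences are constant at 360.
Work back: 3048 − 360 = 2688;  11412 − 2688 = 8724;  24782 − 8724 = 16058;  34374 − 16058 = 18316;  31562 − 18316 = 13246

13246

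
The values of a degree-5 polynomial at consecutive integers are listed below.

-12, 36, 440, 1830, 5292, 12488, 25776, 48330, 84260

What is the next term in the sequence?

First differences: 48  404  1390  3462  7196  13288  22554  35930
Second differences: 356  986  2072  3734  6092  9266  13376
Third differences: 630  1086  1662  2358  3174  4110
Fourth differences: 456  576  696  816  936
Fifth differences: 120  120  120  120
Fifth differences constant at 120.
936 + 120 = 1056;  4110 + 1056 = 5166;  13376 + 5166 = 18542;  35930 + 18542 = 54472;  84260 + 54472 = 138732

138732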